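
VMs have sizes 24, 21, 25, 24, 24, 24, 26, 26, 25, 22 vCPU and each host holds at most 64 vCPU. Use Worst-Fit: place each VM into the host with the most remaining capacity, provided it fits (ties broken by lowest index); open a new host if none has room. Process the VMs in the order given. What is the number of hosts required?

5 hosts

24 vCPU → host 1 (remaining 40 vCPU)
21 vCPU → host 1 (remaining 19 vCPU)
25 vCPU → host 2 (remaining 39 vCPU)
24 vCPU → host 2 (remaining 15 vCPU)
24 vCPU → host 3 (remaining 40 vCPU)
24 vCPU → host 3 (remaining 16 vCPU)
26 vCPU → host 4 (remaining 38 vCPU)
26 vCPU → host 4 (remaining 12 vCPU)
25 vCPU → host 5 (remaining 39 vCPU)
22 vCPU → host 5 (remaining 17 vCPU)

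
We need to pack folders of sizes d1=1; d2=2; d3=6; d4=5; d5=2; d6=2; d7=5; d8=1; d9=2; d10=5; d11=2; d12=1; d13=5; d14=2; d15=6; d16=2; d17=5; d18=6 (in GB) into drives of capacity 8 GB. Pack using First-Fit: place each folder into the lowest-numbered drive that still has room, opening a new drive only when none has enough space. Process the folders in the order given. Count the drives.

8

Put d1 (1 GB) in drive 1; 7 GB remain.
Put d2 (2 GB) in drive 1; 5 GB remain.
Put d3 (6 GB) in drive 2; 2 GB remain.
Put d4 (5 GB) in drive 1; 0 GB remain.
Put d5 (2 GB) in drive 2; 0 GB remain.
Put d6 (2 GB) in drive 3; 6 GB remain.
Put d7 (5 GB) in drive 3; 1 GB remain.
Put d8 (1 GB) in drive 3; 0 GB remain.
Put d9 (2 GB) in drive 4; 6 GB remain.
Put d10 (5 GB) in drive 4; 1 GB remain.
Put d11 (2 GB) in drive 5; 6 GB remain.
Put d12 (1 GB) in drive 4; 0 GB remain.
Put d13 (5 GB) in drive 5; 1 GB remain.
Put d14 (2 GB) in drive 6; 6 GB remain.
Put d15 (6 GB) in drive 6; 0 GB remain.
Put d16 (2 GB) in drive 7; 6 GB remain.
Put d17 (5 GB) in drive 7; 1 GB remain.
Put d18 (6 GB) in drive 8; 2 GB remain.
Final drives: [1,2,5] [6,2] [2,5,1] [2,5,1] [2,5] [2,6] [2,5] [6].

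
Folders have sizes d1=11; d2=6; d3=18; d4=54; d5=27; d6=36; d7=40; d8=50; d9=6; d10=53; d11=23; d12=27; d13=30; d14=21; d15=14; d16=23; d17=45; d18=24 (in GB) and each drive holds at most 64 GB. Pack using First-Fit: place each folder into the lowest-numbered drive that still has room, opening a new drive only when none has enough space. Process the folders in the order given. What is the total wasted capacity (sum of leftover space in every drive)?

68

d1 (11 GB) → drive 1 (remaining 53 GB)
d2 (6 GB) → drive 1 (remaining 47 GB)
d3 (18 GB) → drive 1 (remaining 29 GB)
d4 (54 GB) → drive 2 (remaining 10 GB)
d5 (27 GB) → drive 1 (remaining 2 GB)
d6 (36 GB) → drive 3 (remaining 28 GB)
d7 (40 GB) → drive 4 (remaining 24 GB)
d8 (50 GB) → drive 5 (remaining 14 GB)
d9 (6 GB) → drive 2 (remaining 4 GB)
d10 (53 GB) → drive 6 (remaining 11 GB)
d11 (23 GB) → drive 3 (remaining 5 GB)
d12 (27 GB) → drive 7 (remaining 37 GB)
d13 (30 GB) → drive 7 (remaining 7 GB)
d14 (21 GB) → drive 4 (remaining 3 GB)
d15 (14 GB) → drive 5 (remaining 0 GB)
d16 (23 GB) → drive 8 (remaining 41 GB)
d17 (45 GB) → drive 9 (remaining 19 GB)
d18 (24 GB) → drive 8 (remaining 17 GB)
9 drives × 64 GB = 576 GB; used 508 GB; unused 68 GB.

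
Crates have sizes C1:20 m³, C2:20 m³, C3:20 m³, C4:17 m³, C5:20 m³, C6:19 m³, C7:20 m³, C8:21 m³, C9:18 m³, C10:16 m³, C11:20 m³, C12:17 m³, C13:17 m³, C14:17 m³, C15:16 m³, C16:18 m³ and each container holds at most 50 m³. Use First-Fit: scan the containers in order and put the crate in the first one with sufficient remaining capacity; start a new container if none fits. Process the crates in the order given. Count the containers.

container 1: place C1 (20 m³), 30 m³ left
container 1: place C2 (20 m³), 10 m³ left
container 2: place C3 (20 m³), 30 m³ left
container 2: place C4 (17 m³), 13 m³ left
container 3: place C5 (20 m³), 30 m³ left
container 3: place C6 (19 m³), 11 m³ left
container 4: place C7 (20 m³), 30 m³ left
container 4: place C8 (21 m³), 9 m³ left
container 5: place C9 (18 m³), 32 m³ left
container 5: place C10 (16 m³), 16 m³ left
container 6: place C11 (20 m³), 30 m³ left
container 6: place C12 (17 m³), 13 m³ left
container 7: place C13 (17 m³), 33 m³ left
container 7: place C14 (17 m³), 16 m³ left
container 5: place C15 (16 m³), 0 m³ left
container 8: place C16 (18 m³), 32 m³ left
Final containers: [20,20] [20,17] [20,19] [20,21] [18,16,16] [20,17] [17,17] [18].

8 containers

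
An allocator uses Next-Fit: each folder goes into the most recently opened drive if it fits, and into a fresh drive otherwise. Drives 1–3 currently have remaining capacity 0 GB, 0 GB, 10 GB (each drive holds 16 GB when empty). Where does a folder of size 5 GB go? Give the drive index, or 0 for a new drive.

3

Next-Fit only looks at drive 3, which has 10 GB free.
5 GB fits there.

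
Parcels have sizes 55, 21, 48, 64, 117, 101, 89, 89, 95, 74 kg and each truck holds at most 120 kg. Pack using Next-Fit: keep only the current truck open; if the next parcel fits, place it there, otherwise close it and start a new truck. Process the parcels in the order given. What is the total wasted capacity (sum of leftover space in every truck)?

207

truck 1: place 55 kg, 65 kg left
truck 1: place 21 kg, 44 kg left
truck 2: place 48 kg, 72 kg left
truck 2: place 64 kg, 8 kg left
truck 3: place 117 kg, 3 kg left
truck 4: place 101 kg, 19 kg left
truck 5: place 89 kg, 31 kg left
truck 6: place 89 kg, 31 kg left
truck 7: place 95 kg, 25 kg left
truck 8: place 74 kg, 46 kg left
8 trucks × 120 kg = 960 kg; used 753 kg; unused 207 kg.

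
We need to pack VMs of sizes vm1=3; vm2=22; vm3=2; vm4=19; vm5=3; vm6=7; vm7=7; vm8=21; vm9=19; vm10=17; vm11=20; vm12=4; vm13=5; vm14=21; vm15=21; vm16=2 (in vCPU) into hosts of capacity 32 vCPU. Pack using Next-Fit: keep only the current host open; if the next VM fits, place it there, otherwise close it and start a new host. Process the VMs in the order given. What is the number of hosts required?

host 1: place vm1 (3 vCPU), 29 vCPU left
host 1: place vm2 (22 vCPU), 7 vCPU left
host 1: place vm3 (2 vCPU), 5 vCPU left
host 2: place vm4 (19 vCPU), 13 vCPU left
host 2: place vm5 (3 vCPU), 10 vCPU left
host 2: place vm6 (7 vCPU), 3 vCPU left
host 3: place vm7 (7 vCPU), 25 vCPU left
host 3: place vm8 (21 vCPU), 4 vCPU left
host 4: place vm9 (19 vCPU), 13 vCPU left
host 5: place vm10 (17 vCPU), 15 vCPU left
host 6: place vm11 (20 vCPU), 12 vCPU left
host 6: place vm12 (4 vCPU), 8 vCPU left
host 6: place vm13 (5 vCPU), 3 vCPU left
host 7: place vm14 (21 vCPU), 11 vCPU left
host 8: place vm15 (21 vCPU), 11 vCPU left
host 8: place vm16 (2 vCPU), 9 vCPU left

8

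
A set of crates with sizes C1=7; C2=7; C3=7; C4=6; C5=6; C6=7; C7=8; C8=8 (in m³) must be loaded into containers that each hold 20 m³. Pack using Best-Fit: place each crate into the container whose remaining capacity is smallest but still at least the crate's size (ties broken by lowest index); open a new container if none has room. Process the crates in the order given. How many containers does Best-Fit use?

Put C1 (7 m³) in container 1; 13 m³ remain.
Put C2 (7 m³) in container 1; 6 m³ remain.
Put C3 (7 m³) in container 2; 13 m³ remain.
Put C4 (6 m³) in container 1; 0 m³ remain.
Put C5 (6 m³) in container 2; 7 m³ remain.
Put C6 (7 m³) in container 2; 0 m³ remain.
Put C7 (8 m³) in container 3; 12 m³ remain.
Put C8 (8 m³) in container 3; 4 m³ remain.
Final containers: [7,7,6] [7,6,7] [8,8].

3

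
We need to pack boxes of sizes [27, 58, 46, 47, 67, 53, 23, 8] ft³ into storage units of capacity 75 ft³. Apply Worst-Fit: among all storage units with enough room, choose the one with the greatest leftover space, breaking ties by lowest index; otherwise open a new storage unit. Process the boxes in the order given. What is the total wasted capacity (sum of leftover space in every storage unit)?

Put 27 ft³ in storage unit 1; 48 ft³ remain.
Put 58 ft³ in storage unit 2; 17 ft³ remain.
Put 46 ft³ in storage unit 1; 2 ft³ remain.
Put 47 ft³ in storage unit 3; 28 ft³ remain.
Put 67 ft³ in storage unit 4; 8 ft³ remain.
Put 53 ft³ in storage unit 5; 22 ft³ remain.
Put 23 ft³ in storage unit 3; 5 ft³ remain.
Put 8 ft³ in storage unit 5; 14 ft³ remain.
5 storage units × 75 ft³ = 375 ft³; used 329 ft³; unused 46 ft³.

46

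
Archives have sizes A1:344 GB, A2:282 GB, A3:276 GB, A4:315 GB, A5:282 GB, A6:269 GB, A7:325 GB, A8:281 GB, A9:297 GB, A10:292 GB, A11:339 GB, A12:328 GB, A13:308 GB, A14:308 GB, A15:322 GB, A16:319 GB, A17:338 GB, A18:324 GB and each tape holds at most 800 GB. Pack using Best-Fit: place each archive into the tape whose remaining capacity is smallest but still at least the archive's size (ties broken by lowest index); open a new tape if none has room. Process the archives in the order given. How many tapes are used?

9

A1 (344 GB) → tape 1 (remaining 456 GB)
A2 (282 GB) → tape 1 (remaining 174 GB)
A3 (276 GB) → tape 2 (remaining 524 GB)
A4 (315 GB) → tape 2 (remaining 209 GB)
A5 (282 GB) → tape 3 (remaining 518 GB)
A6 (269 GB) → tape 3 (remaining 249 GB)
A7 (325 GB) → tape 4 (remaining 475 GB)
A8 (281 GB) → tape 4 (remaining 194 GB)
A9 (297 GB) → tape 5 (remaining 503 GB)
A10 (292 GB) → tape 5 (remaining 211 GB)
A11 (339 GB) → tape 6 (remaining 461 GB)
A12 (328 GB) → tape 6 (remaining 133 GB)
A13 (308 GB) → tape 7 (remaining 492 GB)
A14 (308 GB) → tape 7 (remaining 184 GB)
A15 (322 GB) → tape 8 (remaining 478 GB)
A16 (319 GB) → tape 8 (remaining 159 GB)
A17 (338 GB) → tape 9 (remaining 462 GB)
A18 (324 GB) → tape 9 (remaining 138 GB)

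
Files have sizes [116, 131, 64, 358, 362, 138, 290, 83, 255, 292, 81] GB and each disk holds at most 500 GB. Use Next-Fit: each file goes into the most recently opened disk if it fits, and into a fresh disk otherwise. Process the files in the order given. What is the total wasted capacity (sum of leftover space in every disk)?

Put 116 GB in disk 1; 384 GB remain.
Put 131 GB in disk 1; 253 GB remain.
Put 64 GB in disk 1; 189 GB remain.
Put 358 GB in disk 2; 142 GB remain.
Put 362 GB in disk 3; 138 GB remain.
Put 138 GB in disk 3; 0 GB remain.
Put 290 GB in disk 4; 210 GB remain.
Put 83 GB in disk 4; 127 GB remain.
Put 255 GB in disk 5; 245 GB remain.
Put 292 GB in disk 6; 208 GB remain.
Put 81 GB in disk 6; 127 GB remain.
6 disks × 500 GB = 3000 GB; used 2170 GB; unused 830 GB.

830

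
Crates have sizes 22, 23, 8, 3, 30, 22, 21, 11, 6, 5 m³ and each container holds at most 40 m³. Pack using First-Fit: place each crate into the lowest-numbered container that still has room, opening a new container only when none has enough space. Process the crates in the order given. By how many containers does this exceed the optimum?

First-Fit: [22,8,3,6] [23,11,5] [30] [22] [21] → 5 containers.
5 crates exceed 20 m³ (half the capacity), and no two of those can share a container, so at least 5 containers are needed.
So 5 is already optimal.

0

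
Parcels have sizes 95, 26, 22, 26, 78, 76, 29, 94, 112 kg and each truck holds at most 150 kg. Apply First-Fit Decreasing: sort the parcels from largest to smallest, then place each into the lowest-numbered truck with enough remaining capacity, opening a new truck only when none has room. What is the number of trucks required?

Sorted descending: 112, 95, 94, 78, 76, 29, 26, 26, 22.
112 kg → truck 1 (remaining 38 kg)
95 kg → truck 2 (remaining 55 kg)
94 kg → truck 3 (remaining 56 kg)
78 kg → truck 4 (remaining 72 kg)
76 kg → truck 5 (remaining 74 kg)
29 kg → truck 1 (remaining 9 kg)
26 kg → truck 2 (remaining 29 kg)
26 kg → truck 2 (remaining 3 kg)
22 kg → truck 3 (remaining 34 kg)
Final trucks: [112,29] [95,26,26] [94,22] [78] [76].

5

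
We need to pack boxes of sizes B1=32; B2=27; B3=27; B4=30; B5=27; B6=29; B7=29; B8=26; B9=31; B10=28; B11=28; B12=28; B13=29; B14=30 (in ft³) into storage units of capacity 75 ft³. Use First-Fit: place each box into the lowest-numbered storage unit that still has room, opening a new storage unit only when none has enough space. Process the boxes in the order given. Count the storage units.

7 storage units

Put B1 (32 ft³) in storage unit 1; 43 ft³ remain.
Put B2 (27 ft³) in storage unit 1; 16 ft³ remain.
Put B3 (27 ft³) in storage unit 2; 48 ft³ remain.
Put B4 (30 ft³) in storage unit 2; 18 ft³ remain.
Put B5 (27 ft³) in storage unit 3; 48 ft³ remain.
Put B6 (29 ft³) in storage unit 3; 19 ft³ remain.
Put B7 (29 ft³) in storage unit 4; 46 ft³ remain.
Put B8 (26 ft³) in storage unit 4; 20 ft³ remain.
Put B9 (31 ft³) in storage unit 5; 44 ft³ remain.
Put B10 (28 ft³) in storage unit 5; 16 ft³ remain.
Put B11 (28 ft³) in storage unit 6; 47 ft³ remain.
Put B12 (28 ft³) in storage unit 6; 19 ft³ remain.
Put B13 (29 ft³) in storage unit 7; 46 ft³ remain.
Put B14 (30 ft³) in storage unit 7; 16 ft³ remain.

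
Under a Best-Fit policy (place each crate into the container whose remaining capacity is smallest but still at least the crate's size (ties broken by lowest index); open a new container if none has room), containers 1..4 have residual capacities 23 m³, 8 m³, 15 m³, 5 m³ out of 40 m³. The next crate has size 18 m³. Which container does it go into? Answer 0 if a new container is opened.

Containers with room: container 1 (23 m³).
Tightest fit is container 1 with 23 m³ free.

1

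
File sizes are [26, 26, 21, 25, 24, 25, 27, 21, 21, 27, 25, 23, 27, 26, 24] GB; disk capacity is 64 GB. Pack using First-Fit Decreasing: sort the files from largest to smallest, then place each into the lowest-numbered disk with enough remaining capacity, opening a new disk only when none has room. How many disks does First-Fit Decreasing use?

7

Sorted descending: 27, 27, 27, 26, 26, 26, 25, 25, 25, 24, 24, 23, 21, 21, 21.
Put 27 GB in disk 1; 37 GB remain.
Put 27 GB in disk 1; 10 GB remain.
Put 27 GB in disk 2; 37 GB remain.
Put 26 GB in disk 2; 11 GB remain.
Put 26 GB in disk 3; 38 GB remain.
Put 26 GB in disk 3; 12 GB remain.
Put 25 GB in disk 4; 39 GB remain.
Put 25 GB in disk 4; 14 GB remain.
Put 25 GB in disk 5; 39 GB remain.
Put 24 GB in disk 5; 15 GB remain.
Put 24 GB in disk 6; 40 GB remain.
Put 23 GB in disk 6; 17 GB remain.
Put 21 GB in disk 7; 43 GB remain.
Put 21 GB in disk 7; 22 GB remain.
Put 21 GB in disk 7; 1 GB remain.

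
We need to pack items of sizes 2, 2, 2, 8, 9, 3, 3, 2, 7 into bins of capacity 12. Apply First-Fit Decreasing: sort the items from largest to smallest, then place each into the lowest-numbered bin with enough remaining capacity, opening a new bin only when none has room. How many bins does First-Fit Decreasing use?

Sorted descending: 9, 8, 7, 3, 3, 2, 2, 2, 2.
Put 9 in bin 1; 3 remain.
Put 8 in bin 2; 4 remain.
Put 7 in bin 3; 5 remain.
Put 3 in bin 1; 0 remain.
Put 3 in bin 2; 1 remain.
Put 2 in bin 3; 3 remain.
Put 2 in bin 3; 1 remain.
Put 2 in bin 4; 10 remain.
Put 2 in bin 4; 8 remain.

4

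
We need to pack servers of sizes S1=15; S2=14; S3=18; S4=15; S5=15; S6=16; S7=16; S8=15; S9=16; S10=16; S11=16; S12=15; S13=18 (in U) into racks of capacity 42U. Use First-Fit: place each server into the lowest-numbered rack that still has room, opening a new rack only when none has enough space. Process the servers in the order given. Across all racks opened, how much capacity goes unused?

rack 1: place S1 (15U), 27U left
rack 1: place S2 (14U), 13U left
rack 2: place S3 (18U), 24U left
rack 2: place S4 (15U), 9U left
rack 3: place S5 (15U), 27U left
rack 3: place S6 (16U), 11U left
rack 4: place S7 (16U), 26U left
rack 4: place S8 (15U), 11U left
rack 5: place S9 (16U), 26U left
rack 5: place S10 (16U), 10U left
rack 6: place S11 (16U), 26U left
rack 6: place S12 (15U), 11U left
rack 7: place S13 (18U), 24U left
7 racks × 42U = 294U; used 205U; unused 89U.

89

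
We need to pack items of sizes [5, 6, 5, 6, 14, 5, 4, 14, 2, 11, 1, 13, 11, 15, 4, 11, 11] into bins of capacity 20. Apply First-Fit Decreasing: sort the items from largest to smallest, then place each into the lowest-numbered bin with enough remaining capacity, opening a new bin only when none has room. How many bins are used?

8 bins

Sorted descending: 15, 14, 14, 13, 11, 11, 11, 11, 6, 6, 5, 5, 5, 4, 4, 2, 1.
bin 1: place 15, 5 left
bin 2: place 14, 6 left
bin 3: place 14, 6 left
bin 4: place 13, 7 left
bin 5: place 11, 9 left
bin 6: place 11, 9 left
bin 7: place 11, 9 left
bin 8: place 11, 9 left
bin 2: place 6, 0 left
bin 3: place 6, 0 left
bin 1: place 5, 0 left
bin 4: place 5, 2 left
bin 5: place 5, 4 left
bin 5: place 4, 0 left
bin 6: place 4, 5 left
bin 4: place 2, 0 left
bin 6: place 1, 4 left
Final bins: [15,5] [14,6] [14,6] [13,5,2] [11,5,4] [11,4,1] [11] [11].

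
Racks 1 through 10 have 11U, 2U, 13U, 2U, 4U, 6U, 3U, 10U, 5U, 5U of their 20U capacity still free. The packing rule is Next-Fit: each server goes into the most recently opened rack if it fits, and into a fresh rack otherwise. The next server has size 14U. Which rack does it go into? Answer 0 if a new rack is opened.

Next-Fit only looks at rack 10, which has 5U free.
14U does not fit, so a new rack is opened.

0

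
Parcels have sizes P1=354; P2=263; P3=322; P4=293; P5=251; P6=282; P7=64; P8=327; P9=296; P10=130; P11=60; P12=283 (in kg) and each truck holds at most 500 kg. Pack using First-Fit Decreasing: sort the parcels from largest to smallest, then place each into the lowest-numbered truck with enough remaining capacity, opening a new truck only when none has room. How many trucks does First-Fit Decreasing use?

Sorted descending: 354, 327, 322, 296, 293, 283, 282, 263, 251, 130, 64, 60.
truck 1: place 354 kg, 146 kg left
truck 2: place 327 kg, 173 kg left
truck 3: place 322 kg, 178 kg left
truck 4: place 296 kg, 204 kg left
truck 5: place 293 kg, 207 kg left
truck 6: place 283 kg, 217 kg left
truck 7: place 282 kg, 218 kg left
truck 8: place 263 kg, 237 kg left
truck 9: place 251 kg, 249 kg left
truck 1: place 130 kg, 16 kg left
truck 2: place 64 kg, 109 kg left
truck 2: place 60 kg, 49 kg left
Final trucks: [354,130] [327,64,60] [322] [296] [293] [283] [282] [263] [251].

9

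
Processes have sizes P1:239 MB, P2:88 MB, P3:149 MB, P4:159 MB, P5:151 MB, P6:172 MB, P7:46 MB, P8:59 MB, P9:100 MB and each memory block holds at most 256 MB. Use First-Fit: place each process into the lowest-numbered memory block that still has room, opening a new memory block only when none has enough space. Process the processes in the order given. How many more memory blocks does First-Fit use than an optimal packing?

1

First-Fit: [239] [88,149] [159,46] [151,59] [172] [100] → 6 memory blocks.
Total size 1163 MB; any packing needs at least ⌈1163/256⌉ = 5 memory blocks.
An optimal packing achieves that bound: [239] [172,59] [159,88] [151,100] [149,46] → 5 memory blocks.
Excess: 6 − 5 = 1.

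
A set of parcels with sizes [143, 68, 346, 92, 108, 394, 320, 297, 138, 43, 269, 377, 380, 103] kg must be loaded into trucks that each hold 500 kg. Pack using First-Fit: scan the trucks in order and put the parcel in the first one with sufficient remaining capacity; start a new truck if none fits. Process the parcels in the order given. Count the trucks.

143 kg → truck 1 (remaining 357 kg)
68 kg → truck 1 (remaining 289 kg)
346 kg → truck 2 (remaining 154 kg)
92 kg → truck 1 (remaining 197 kg)
108 kg → truck 1 (remaining 89 kg)
394 kg → truck 3 (remaining 106 kg)
320 kg → truck 4 (remaining 180 kg)
297 kg → truck 5 (remaining 203 kg)
138 kg → truck 2 (remaining 16 kg)
43 kg → truck 1 (remaining 46 kg)
269 kg → truck 6 (remaining 231 kg)
377 kg → truck 7 (remaining 123 kg)
380 kg → truck 8 (remaining 120 kg)
103 kg → truck 3 (remaining 3 kg)
Final trucks: [143,68,92,108,43] [346,138] [394,103] [320] [297] [269] [377] [380].

8 trucks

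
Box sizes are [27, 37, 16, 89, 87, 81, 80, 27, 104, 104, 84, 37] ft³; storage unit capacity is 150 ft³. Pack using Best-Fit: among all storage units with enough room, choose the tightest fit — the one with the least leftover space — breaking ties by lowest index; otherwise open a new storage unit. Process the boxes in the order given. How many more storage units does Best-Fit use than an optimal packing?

1

Best-Fit: [27,37,16] [89,27] [87] [81] [80] [104,37] [104] [84] → 8 storage units.
7 boxes exceed 75 ft³ (half the capacity), and no two of those can share a storage unit, so at least 7 storage units are needed.
An optimal packing achieves that bound: [104,37] [104,37] [89,27,27] [87,16] [84] [81] [80] → 7 storage units.
Excess: 8 − 7 = 1.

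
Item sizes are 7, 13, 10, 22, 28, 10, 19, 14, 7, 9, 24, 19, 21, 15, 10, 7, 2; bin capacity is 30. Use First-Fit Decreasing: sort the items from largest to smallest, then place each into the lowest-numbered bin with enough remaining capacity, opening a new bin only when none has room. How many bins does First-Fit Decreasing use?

Sorted descending: 28, 24, 22, 21, 19, 19, 15, 14, 13, 10, 10, 10, 9, 7, 7, 7, 2.
bin 1: place 28, 2 left
bin 2: place 24, 6 left
bin 3: place 22, 8 left
bin 4: place 21, 9 left
bin 5: place 19, 11 left
bin 6: place 19, 11 left
bin 7: place 15, 15 left
bin 7: place 14, 1 left
bin 8: place 13, 17 left
bin 5: place 10, 1 left
bin 6: place 10, 1 left
bin 8: place 10, 7 left
bin 4: place 9, 0 left
bin 3: place 7, 1 left
bin 8: place 7, 0 left
bin 9: place 7, 23 left
bin 1: place 2, 0 left
Final bins: [28,2] [24] [22,7] [21,9] [19,10] [19,10] [15,14] [13,10,7] [7].

9 bins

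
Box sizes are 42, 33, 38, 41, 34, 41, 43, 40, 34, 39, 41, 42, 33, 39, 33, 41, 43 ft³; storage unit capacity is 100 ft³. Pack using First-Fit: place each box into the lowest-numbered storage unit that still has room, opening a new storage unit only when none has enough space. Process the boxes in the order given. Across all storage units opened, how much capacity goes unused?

storage unit 1: place 42 ft³, 58 ft³ left
storage unit 1: place 33 ft³, 25 ft³ left
storage unit 2: place 38 ft³, 62 ft³ left
storage unit 2: place 41 ft³, 21 ft³ left
storage unit 3: place 34 ft³, 66 ft³ left
storage unit 3: place 41 ft³, 25 ft³ left
storage unit 4: place 43 ft³, 57 ft³ left
storage unit 4: place 40 ft³, 17 ft³ left
storage unit 5: place 34 ft³, 66 ft³ left
storage unit 5: place 39 ft³, 27 ft³ left
storage unit 6: place 41 ft³, 59 ft³ left
storage unit 6: place 42 ft³, 17 ft³ left
storage unit 7: place 33 ft³, 67 ft³ left
storage unit 7: place 39 ft³, 28 ft³ left
storage unit 8: place 33 ft³, 67 ft³ left
storage unit 8: place 41 ft³, 26 ft³ left
storage unit 9: place 43 ft³, 57 ft³ left
9 storage units × 100 ft³ = 900 ft³; used 657 ft³; unused 243 ft³.

243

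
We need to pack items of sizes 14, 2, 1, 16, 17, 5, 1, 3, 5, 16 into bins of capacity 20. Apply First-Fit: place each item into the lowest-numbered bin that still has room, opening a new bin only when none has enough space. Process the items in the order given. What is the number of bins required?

5

bin 1: place 14, 6 left
bin 1: place 2, 4 left
bin 1: place 1, 3 left
bin 2: place 16, 4 left
bin 3: place 17, 3 left
bin 4: place 5, 15 left
bin 1: place 1, 2 left
bin 2: place 3, 1 left
bin 4: place 5, 10 left
bin 5: place 16, 4 left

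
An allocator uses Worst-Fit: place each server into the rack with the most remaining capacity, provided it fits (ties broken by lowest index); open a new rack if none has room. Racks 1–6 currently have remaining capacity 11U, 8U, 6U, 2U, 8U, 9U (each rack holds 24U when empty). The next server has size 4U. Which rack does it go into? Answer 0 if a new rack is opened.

1

Racks with room: rack 1 (11U), rack 2 (8U), rack 3 (6U), rack 5 (8U), rack 6 (9U).
Most room is rack 1 with 11U free.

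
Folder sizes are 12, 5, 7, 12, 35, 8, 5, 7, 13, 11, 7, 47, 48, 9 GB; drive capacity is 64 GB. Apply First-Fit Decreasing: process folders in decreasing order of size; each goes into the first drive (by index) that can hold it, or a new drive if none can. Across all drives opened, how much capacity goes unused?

30

Sorted descending: 48, 47, 35, 13, 12, 12, 11, 9, 8, 7, 7, 7, 5, 5.
48 GB → drive 1 (remaining 16 GB)
47 GB → drive 2 (remaining 17 GB)
35 GB → drive 3 (remaining 29 GB)
13 GB → drive 1 (remaining 3 GB)
12 GB → drive 2 (remaining 5 GB)
12 GB → drive 3 (remaining 17 GB)
11 GB → drive 3 (remaining 6 GB)
9 GB → drive 4 (remaining 55 GB)
8 GB → drive 4 (remaining 47 GB)
7 GB → drive 4 (remaining 40 GB)
7 GB → drive 4 (remaining 33 GB)
7 GB → drive 4 (remaining 26 GB)
5 GB → drive 2 (remaining 0 GB)
5 GB → drive 3 (remaining 1 GB)
4 drives × 64 GB = 256 GB; used 226 GB; unused 30 GB.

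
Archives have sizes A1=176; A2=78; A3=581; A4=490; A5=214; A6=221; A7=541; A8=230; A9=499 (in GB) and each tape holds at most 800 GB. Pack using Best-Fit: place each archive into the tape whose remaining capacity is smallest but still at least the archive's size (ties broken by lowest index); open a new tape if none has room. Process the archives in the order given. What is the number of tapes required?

tape 1: place A1 (176 GB), 624 GB left
tape 1: place A2 (78 GB), 546 GB left
tape 2: place A3 (581 GB), 219 GB left
tape 1: place A4 (490 GB), 56 GB left
tape 2: place A5 (214 GB), 5 GB left
tape 3: place A6 (221 GB), 579 GB left
tape 3: place A7 (541 GB), 38 GB left
tape 4: place A8 (230 GB), 570 GB left
tape 4: place A9 (499 GB), 71 GB left

4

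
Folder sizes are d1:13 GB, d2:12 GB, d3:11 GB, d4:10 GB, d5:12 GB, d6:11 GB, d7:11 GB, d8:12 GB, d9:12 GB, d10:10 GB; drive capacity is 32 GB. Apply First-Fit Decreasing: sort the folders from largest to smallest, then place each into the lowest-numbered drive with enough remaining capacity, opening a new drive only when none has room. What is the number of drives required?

Sorted descending: 13, 12, 12, 12, 12, 11, 11, 11, 10, 10.
Put 13 GB in drive 1; 19 GB remain.
Put 12 GB in drive 1; 7 GB remain.
Put 12 GB in drive 2; 20 GB remain.
Put 12 GB in drive 2; 8 GB remain.
Put 12 GB in drive 3; 20 GB remain.
Put 11 GB in drive 3; 9 GB remain.
Put 11 GB in drive 4; 21 GB remain.
Put 11 GB in drive 4; 10 GB remain.
Put 10 GB in drive 4; 0 GB remain.
Put 10 GB in drive 5; 22 GB remain.

5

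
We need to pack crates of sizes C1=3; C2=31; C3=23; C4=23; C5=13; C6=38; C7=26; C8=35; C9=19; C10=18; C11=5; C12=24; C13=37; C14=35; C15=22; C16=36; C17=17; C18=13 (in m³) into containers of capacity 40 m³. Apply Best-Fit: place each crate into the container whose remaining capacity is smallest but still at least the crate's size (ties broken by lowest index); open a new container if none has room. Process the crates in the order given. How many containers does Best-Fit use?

12 containers

container 1: place C1 (3 m³), 37 m³ left
container 1: place C2 (31 m³), 6 m³ left
container 2: place C3 (23 m³), 17 m³ left
container 3: place C4 (23 m³), 17 m³ left
container 2: place C5 (13 m³), 4 m³ left
container 4: place C6 (38 m³), 2 m³ left
container 5: place C7 (26 m³), 14 m³ left
container 6: place C8 (35 m³), 5 m³ left
container 7: place C9 (19 m³), 21 m³ left
container 7: place C10 (18 m³), 3 m³ left
container 6: place C11 (5 m³), 0 m³ left
container 8: place C12 (24 m³), 16 m³ left
container 9: place C13 (37 m³), 3 m³ left
container 10: place C14 (35 m³), 5 m³ left
container 11: place C15 (22 m³), 18 m³ left
container 12: place C16 (36 m³), 4 m³ left
container 3: place C17 (17 m³), 0 m³ left
container 5: place C18 (13 m³), 1 m³ left
Final containers: [3,31] [23,13] [23,17] [38] [26,13] [35,5] [19,18] [24] [37] [35] [22] [36].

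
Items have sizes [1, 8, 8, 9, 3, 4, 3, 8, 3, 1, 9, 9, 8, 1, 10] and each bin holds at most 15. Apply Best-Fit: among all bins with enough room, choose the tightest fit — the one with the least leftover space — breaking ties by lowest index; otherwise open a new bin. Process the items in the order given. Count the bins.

Put 1 in bin 1; 14 remain.
Put 8 in bin 1; 6 remain.
Put 8 in bin 2; 7 remain.
Put 9 in bin 3; 6 remain.
Put 3 in bin 1; 3 remain.
Put 4 in bin 3; 2 remain.
Put 3 in bin 1; 0 remain.
Put 8 in bin 4; 7 remain.
Put 3 in bin 2; 4 remain.
Put 1 in bin 3; 1 remain.
Put 9 in bin 5; 6 remain.
Put 9 in bin 6; 6 remain.
Put 8 in bin 7; 7 remain.
Put 1 in bin 3; 0 remain.
Put 10 in bin 8; 5 remain.
Final bins: [1,8,3,3] [8,3] [9,4,1,1] [8] [9] [9] [8] [10].

8 bins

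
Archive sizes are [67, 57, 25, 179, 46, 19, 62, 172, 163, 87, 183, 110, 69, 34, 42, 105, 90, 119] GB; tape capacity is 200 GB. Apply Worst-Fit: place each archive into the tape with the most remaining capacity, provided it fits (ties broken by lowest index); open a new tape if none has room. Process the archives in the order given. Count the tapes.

67 GB → tape 1 (remaining 133 GB)
57 GB → tape 1 (remaining 76 GB)
25 GB → tape 1 (remaining 51 GB)
179 GB → tape 2 (remaining 21 GB)
46 GB → tape 1 (remaining 5 GB)
19 GB → tape 2 (remaining 2 GB)
62 GB → tape 3 (remaining 138 GB)
172 GB → tape 4 (remaining 28 GB)
163 GB → tape 5 (remaining 37 GB)
87 GB → tape 3 (remaining 51 GB)
183 GB → tape 6 (remaining 17 GB)
110 GB → tape 7 (remaining 90 GB)
69 GB → tape 7 (remaining 21 GB)
34 GB → tape 3 (remaining 17 GB)
42 GB → tape 8 (remaining 158 GB)
105 GB → tape 8 (remaining 53 GB)
90 GB → tape 9 (remaining 110 GB)
119 GB → tape 10 (remaining 81 GB)

10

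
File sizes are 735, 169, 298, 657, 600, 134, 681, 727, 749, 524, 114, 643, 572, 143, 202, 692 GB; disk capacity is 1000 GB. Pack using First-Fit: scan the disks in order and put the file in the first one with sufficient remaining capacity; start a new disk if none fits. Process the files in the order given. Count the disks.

10 disks

Put 735 GB in disk 1; 265 GB remain.
Put 169 GB in disk 1; 96 GB remain.
Put 298 GB in disk 2; 702 GB remain.
Put 657 GB in disk 2; 45 GB remain.
Put 600 GB in disk 3; 400 GB remain.
Put 134 GB in disk 3; 266 GB remain.
Put 681 GB in disk 4; 319 GB remain.
Put 727 GB in disk 5; 273 GB remain.
Put 749 GB in disk 6; 251 GB remain.
Put 524 GB in disk 7; 476 GB remain.
Put 114 GB in disk 3; 152 GB remain.
Put 643 GB in disk 8; 357 GB remain.
Put 572 GB in disk 9; 428 GB remain.
Put 143 GB in disk 3; 9 GB remain.
Put 202 GB in disk 4; 117 GB remain.
Put 692 GB in disk 10; 308 GB remain.
Final disks: [735,169] [298,657] [600,134,114,143] [681,202] [727] [749] [524] [643] [572] [692].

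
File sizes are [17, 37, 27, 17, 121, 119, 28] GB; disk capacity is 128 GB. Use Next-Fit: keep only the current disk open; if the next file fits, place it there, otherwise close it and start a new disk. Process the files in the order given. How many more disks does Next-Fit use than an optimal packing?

1

Next-Fit: [17,37,27,17] [121] [119] [28] → 4 disks.
Total size 366 GB; any packing needs at least ⌈366/128⌉ = 3 disks.
An optimal packing achieves that bound: [121] [119] [37,28,27,17,17] → 3 disks.
Excess: 4 − 3 = 1.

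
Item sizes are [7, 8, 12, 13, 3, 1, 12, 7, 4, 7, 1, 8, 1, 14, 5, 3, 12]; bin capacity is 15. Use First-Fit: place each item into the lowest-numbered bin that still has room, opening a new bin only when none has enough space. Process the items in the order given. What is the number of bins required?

9 bins

bin 1: place 7, 8 left
bin 1: place 8, 0 left
bin 2: place 12, 3 left
bin 3: place 13, 2 left
bin 2: place 3, 0 left
bin 3: place 1, 1 left
bin 4: place 12, 3 left
bin 5: place 7, 8 left
bin 5: place 4, 4 left
bin 6: place 7, 8 left
bin 3: place 1, 0 left
bin 6: place 8, 0 left
bin 4: place 1, 2 left
bin 7: place 14, 1 left
bin 8: place 5, 10 left
bin 5: place 3, 1 left
bin 9: place 12, 3 left
Final bins: [7,8] [12,3] [13,1,1] [12,1] [7,4,3] [7,8] [14] [5] [12].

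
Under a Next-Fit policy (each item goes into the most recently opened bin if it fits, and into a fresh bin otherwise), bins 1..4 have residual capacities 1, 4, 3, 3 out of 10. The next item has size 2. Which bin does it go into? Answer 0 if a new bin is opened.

Next-Fit only looks at bin 4, which has 3 free.
2 fits there.

4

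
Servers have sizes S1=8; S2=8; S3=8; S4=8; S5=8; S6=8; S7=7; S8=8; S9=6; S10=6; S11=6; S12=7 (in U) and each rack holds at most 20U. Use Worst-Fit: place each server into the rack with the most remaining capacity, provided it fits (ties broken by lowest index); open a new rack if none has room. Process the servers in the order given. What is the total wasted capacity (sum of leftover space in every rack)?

rack 1: place S1 (8U), 12U left
rack 1: place S2 (8U), 4U left
rack 2: place S3 (8U), 12U left
rack 2: place S4 (8U), 4U left
rack 3: place S5 (8U), 12U left
rack 3: place S6 (8U), 4U left
rack 4: place S7 (7U), 13U left
rack 4: place S8 (8U), 5U left
rack 5: place S9 (6U), 14U left
rack 5: place S10 (6U), 8U left
rack 5: place S11 (6U), 2U left
rack 6: place S12 (7U), 13U left
6 racks × 20U = 120U; used 88U; unused 32U.

32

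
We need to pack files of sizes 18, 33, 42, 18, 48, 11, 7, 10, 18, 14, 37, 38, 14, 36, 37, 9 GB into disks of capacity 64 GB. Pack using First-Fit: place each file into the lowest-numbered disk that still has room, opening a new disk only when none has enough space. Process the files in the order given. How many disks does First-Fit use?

8

18 GB → disk 1 (remaining 46 GB)
33 GB → disk 1 (remaining 13 GB)
42 GB → disk 2 (remaining 22 GB)
18 GB → disk 2 (remaining 4 GB)
48 GB → disk 3 (remaining 16 GB)
11 GB → disk 1 (remaining 2 GB)
7 GB → disk 3 (remaining 9 GB)
10 GB → disk 4 (remaining 54 GB)
18 GB → disk 4 (remaining 36 GB)
14 GB → disk 4 (remaining 22 GB)
37 GB → disk 5 (remaining 27 GB)
38 GB → disk 6 (remaining 26 GB)
14 GB → disk 4 (remaining 8 GB)
36 GB → disk 7 (remaining 28 GB)
37 GB → disk 8 (remaining 27 GB)
9 GB → disk 3 (remaining 0 GB)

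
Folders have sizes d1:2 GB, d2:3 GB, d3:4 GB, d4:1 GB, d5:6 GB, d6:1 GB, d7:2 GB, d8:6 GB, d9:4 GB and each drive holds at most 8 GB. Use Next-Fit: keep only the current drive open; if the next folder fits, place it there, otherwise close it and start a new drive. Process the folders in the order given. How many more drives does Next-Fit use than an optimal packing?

Next-Fit: [2,3] [4,1] [6,1] [2,6] [4] → 5 drives.
Total size 29 GB; any packing needs at least ⌈29/8⌉ = 4 drives.
An optimal packing achieves that bound: [6,2] [6,2] [4,4] [3,1,1] → 4 drives.
Excess: 5 − 4 = 1.

1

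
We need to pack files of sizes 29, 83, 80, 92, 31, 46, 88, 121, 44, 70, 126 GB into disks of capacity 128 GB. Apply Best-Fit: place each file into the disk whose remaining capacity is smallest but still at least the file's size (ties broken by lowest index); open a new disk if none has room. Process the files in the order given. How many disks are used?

Put 29 GB in disk 1; 99 GB remain.
Put 83 GB in disk 1; 16 GB remain.
Put 80 GB in disk 2; 48 GB remain.
Put 92 GB in disk 3; 36 GB remain.
Put 31 GB in disk 3; 5 GB remain.
Put 46 GB in disk 2; 2 GB remain.
Put 88 GB in disk 4; 40 GB remain.
Put 121 GB in disk 5; 7 GB remain.
Put 44 GB in disk 6; 84 GB remain.
Put 70 GB in disk 6; 14 GB remain.
Put 126 GB in disk 7; 2 GB remain.

7 disks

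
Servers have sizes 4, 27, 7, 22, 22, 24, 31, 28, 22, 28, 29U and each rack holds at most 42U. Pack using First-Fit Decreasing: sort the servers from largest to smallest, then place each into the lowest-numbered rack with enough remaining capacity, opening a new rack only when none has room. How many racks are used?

9

Sorted descending: 31, 29, 28, 28, 27, 24, 22, 22, 22, 7, 4.
Put 31U in rack 1; 11U remain.
Put 29U in rack 2; 13U remain.
Put 28U in rack 3; 14U remain.
Put 28U in rack 4; 14U remain.
Put 27U in rack 5; 15U remain.
Put 24U in rack 6; 18U remain.
Put 22U in rack 7; 20U remain.
Put 22U in rack 8; 20U remain.
Put 22U in rack 9; 20U remain.
Put 7U in rack 1; 4U remain.
Put 4U in rack 1; 0U remain.
Final racks: [31,7,4] [29] [28] [28] [27] [24] [22] [22] [22].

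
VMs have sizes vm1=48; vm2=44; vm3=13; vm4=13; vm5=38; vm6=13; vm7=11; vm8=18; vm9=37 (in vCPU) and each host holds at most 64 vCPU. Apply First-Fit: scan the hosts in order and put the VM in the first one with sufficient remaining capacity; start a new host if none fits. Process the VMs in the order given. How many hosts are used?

4

Put vm1 (48 vCPU) in host 1; 16 vCPU remain.
Put vm2 (44 vCPU) in host 2; 20 vCPU remain.
Put vm3 (13 vCPU) in host 1; 3 vCPU remain.
Put vm4 (13 vCPU) in host 2; 7 vCPU remain.
Put vm5 (38 vCPU) in host 3; 26 vCPU remain.
Put vm6 (13 vCPU) in host 3; 13 vCPU remain.
Put vm7 (11 vCPU) in host 3; 2 vCPU remain.
Put vm8 (18 vCPU) in host 4; 46 vCPU remain.
Put vm9 (37 vCPU) in host 4; 9 vCPU remain.
Final hosts: [48,13] [44,13] [38,13,11] [18,37].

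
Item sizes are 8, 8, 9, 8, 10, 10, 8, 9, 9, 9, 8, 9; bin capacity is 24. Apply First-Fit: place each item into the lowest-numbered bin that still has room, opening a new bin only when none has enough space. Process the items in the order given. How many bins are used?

Put 8 in bin 1; 16 remain.
Put 8 in bin 1; 8 remain.
Put 9 in bin 2; 15 remain.
Put 8 in bin 1; 0 remain.
Put 10 in bin 2; 5 remain.
Put 10 in bin 3; 14 remain.
Put 8 in bin 3; 6 remain.
Put 9 in bin 4; 15 remain.
Put 9 in bin 4; 6 remain.
Put 9 in bin 5; 15 remain.
Put 8 in bin 5; 7 remain.
Put 9 in bin 6; 15 remain.

6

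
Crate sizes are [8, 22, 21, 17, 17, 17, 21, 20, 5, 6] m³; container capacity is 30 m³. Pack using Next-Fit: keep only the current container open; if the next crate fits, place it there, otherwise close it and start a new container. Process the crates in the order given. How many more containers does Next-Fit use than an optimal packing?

Next-Fit: [8,22] [21] [17] [17] [17] [21] [20,5] [6] → 8 containers.
7 crates exceed 15 m³ (half the capacity), and no two of those can share a container, so at least 7 containers are needed.
An optimal packing achieves that bound: [22,8] [21,6] [21,5] [20] [17] [17] [17] → 7 containers.
Excess: 8 − 7 = 1.

1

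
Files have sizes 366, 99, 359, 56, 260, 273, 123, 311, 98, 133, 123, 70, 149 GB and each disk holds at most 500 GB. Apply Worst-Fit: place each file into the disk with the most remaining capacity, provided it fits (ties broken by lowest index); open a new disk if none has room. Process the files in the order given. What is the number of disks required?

6

366 GB → disk 1 (remaining 134 GB)
99 GB → disk 1 (remaining 35 GB)
359 GB → disk 2 (remaining 141 GB)
56 GB → disk 2 (remaining 85 GB)
260 GB → disk 3 (remaining 240 GB)
273 GB → disk 4 (remaining 227 GB)
123 GB → disk 3 (remaining 117 GB)
311 GB → disk 5 (remaining 189 GB)
98 GB → disk 4 (remaining 129 GB)
133 GB → disk 5 (remaining 56 GB)
123 GB → disk 4 (remaining 6 GB)
70 GB → disk 3 (remaining 47 GB)
149 GB → disk 6 (remaining 351 GB)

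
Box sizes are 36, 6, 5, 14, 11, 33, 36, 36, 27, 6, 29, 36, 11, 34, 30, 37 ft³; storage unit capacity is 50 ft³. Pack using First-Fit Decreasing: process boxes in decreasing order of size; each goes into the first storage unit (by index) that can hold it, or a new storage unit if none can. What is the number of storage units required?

10

Sorted descending: 37, 36, 36, 36, 36, 34, 33, 30, 29, 27, 14, 11, 11, 6, 6, 5.
Put 37 ft³ in storage unit 1; 13 ft³ remain.
Put 36 ft³ in storage unit 2; 14 ft³ remain.
Put 36 ft³ in storage unit 3; 14 ft³ remain.
Put 36 ft³ in storage unit 4; 14 ft³ remain.
Put 36 ft³ in storage unit 5; 14 ft³ remain.
Put 34 ft³ in storage unit 6; 16 ft³ remain.
Put 33 ft³ in storage unit 7; 17 ft³ remain.
Put 30 ft³ in storage unit 8; 20 ft³ remain.
Put 29 ft³ in storage unit 9; 21 ft³ remain.
Put 27 ft³ in storage unit 10; 23 ft³ remain.
Put 14 ft³ in storage unit 2; 0 ft³ remain.
Put 11 ft³ in storage unit 1; 2 ft³ remain.
Put 11 ft³ in storage unit 3; 3 ft³ remain.
Put 6 ft³ in storage unit 4; 8 ft³ remain.
Put 6 ft³ in storage unit 4; 2 ft³ remain.
Put 5 ft³ in storage unit 5; 9 ft³ remain.
Final storage units: [37,11] [36,14] [36,11] [36,6,6] [36,5] [34] [33] [30] [29] [27].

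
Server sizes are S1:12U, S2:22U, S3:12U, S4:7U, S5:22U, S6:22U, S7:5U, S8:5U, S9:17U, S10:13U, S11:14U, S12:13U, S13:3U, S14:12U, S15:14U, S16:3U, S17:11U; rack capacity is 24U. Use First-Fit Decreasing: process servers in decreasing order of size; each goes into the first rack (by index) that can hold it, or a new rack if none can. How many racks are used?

10

Sorted descending: 22, 22, 22, 17, 14, 14, 13, 13, 12, 12, 12, 11, 7, 5, 5, 3, 3.
rack 1: place 22U, 2U left
rack 2: place 22U, 2U left
rack 3: place 22U, 2U left
rack 4: place 17U, 7U left
rack 5: place 14U, 10U left
rack 6: place 14U, 10U left
rack 7: place 13U, 11U left
rack 8: place 13U, 11U left
rack 9: place 12U, 12U left
rack 9: place 12U, 0U left
rack 10: place 12U, 12U left
rack 7: place 11U, 0U left
rack 4: place 7U, 0U left
rack 5: place 5U, 5U left
rack 5: place 5U, 0U left
rack 6: place 3U, 7U left
rack 6: place 3U, 4U left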